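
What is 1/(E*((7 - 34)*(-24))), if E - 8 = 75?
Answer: 1/53784 ≈ 1.8593e-5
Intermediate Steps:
E = 83 (E = 8 + 75 = 83)
1/(E*((7 - 34)*(-24))) = 1/(83*((7 - 34)*(-24))) = 1/(83*(-27*(-24))) = 1/(83*648) = 1/53784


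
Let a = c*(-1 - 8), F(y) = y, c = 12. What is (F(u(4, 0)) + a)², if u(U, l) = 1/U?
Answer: 185761/16 ≈ 11610.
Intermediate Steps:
a = -108 (a = 12*(-1 - 8) = 12*(-9) = -108)
(F(u(4, 0)) + a)² = (1/4 - 108)² = (¼ - 108)² = (-431/4)² = 185761/16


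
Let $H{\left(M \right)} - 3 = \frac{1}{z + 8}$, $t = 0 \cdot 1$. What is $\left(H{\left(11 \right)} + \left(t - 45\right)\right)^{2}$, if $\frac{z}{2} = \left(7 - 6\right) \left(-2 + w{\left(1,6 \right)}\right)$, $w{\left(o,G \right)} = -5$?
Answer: $\frac{64009}{36} \approx 1778.0$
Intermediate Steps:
$t = 0$
$z = -14$ ($z = 2 \left(7 - 6\right) \left(-2 - 5\right) = 2 \cdot 1 \left(-7\right) = 2 \left(-7\right) = -14$)
$H{\left(M \right)} = \frac{17}{6}$ ($H{\left(M \right)} = 3 + \frac{1}{-14 + 8} = 3 + \frac{1}{-6} = 3 - \frac{1}{6} = \frac{17}{6}$)
$\left(H{\left(11 \right)} + \left(t - 45\right)\right)^{2} = \left(\frac{17}{6} + \left(0 - 45\right)\right)^{2} = \left(\frac{17}{6} - 45\right)^{2} = \left(- \frac{253}{6}\right)^{2} = \frac{64009}{36}$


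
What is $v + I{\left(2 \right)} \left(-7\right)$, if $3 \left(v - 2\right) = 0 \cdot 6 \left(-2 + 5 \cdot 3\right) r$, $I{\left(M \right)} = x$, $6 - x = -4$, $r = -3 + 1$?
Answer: $-68$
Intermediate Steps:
$r = -2$
$x = 10$ ($x = 6 - -4 = 6 + 4 = 10$)
$I{\left(M \right)} = 10$
$v = 2$ ($v = 2 + \frac{0 \cdot 6 \left(-2 + 5 \cdot 3\right) \left(-2\right)}{3} = 2 + \frac{0 \left(-2 + 15\right) \left(-2\right)}{3} = 2 + \frac{0 \cdot 13 \left(-2\right)}{3} = 2 + \frac{0 \left(-2\right)}{3} = 2 + \frac{1}{3} \cdot 0 = 2 + 0 = 2$)
$v + I{\left(2 \right)} \left(-7\right) = 2 + 10 \left(-7\right) = 2 - 70 = -68$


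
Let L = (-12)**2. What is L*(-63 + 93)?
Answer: 4320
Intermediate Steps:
L = 144
L*(-63 + 93) = 144*(-63 + 93) = 144*30 = 4320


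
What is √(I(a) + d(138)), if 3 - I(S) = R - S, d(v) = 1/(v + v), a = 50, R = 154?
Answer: 5*I*√76935/138 ≈ 10.05*I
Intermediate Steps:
d(v) = 1/(2*v)
I(S) = -151 + S (I(S) = 3 - (154 - S) = 3 + (-154 + S) = -151 + S)
√(I(a) + d(138)) = √((-151 + 50) + (½)/138) = √(-101 + (½)*(1/138)) = √(-101 + 1/276) = √(-27875/276) = 5*I*√76935/138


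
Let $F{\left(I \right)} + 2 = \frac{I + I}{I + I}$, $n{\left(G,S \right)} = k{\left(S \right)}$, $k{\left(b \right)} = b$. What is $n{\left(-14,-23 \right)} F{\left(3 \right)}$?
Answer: $23$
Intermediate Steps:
$n{\left(G,S \right)} = S$
$F{\left(I \right)} = -1$ ($F{\left(I \right)} = -2 + \frac{I + I}{I + I} = -2 + \frac{2 I}{2 I} = -2 + 2 I \frac{1}{2 I} = -2 + 1 = -1$)
$n{\left(-14,-23 \right)} F{\left(3 \right)} = \left(-23\right) \left(-1\right) = 23$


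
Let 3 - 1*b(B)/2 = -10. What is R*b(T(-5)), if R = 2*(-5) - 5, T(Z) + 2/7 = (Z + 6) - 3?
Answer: -390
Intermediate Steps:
T(Z) = 19/7 + Z (T(Z) = -2/7 + ((Z + 6) - 3) = -2/7 + ((6 + Z) - 3) = -2/7 + (3 + Z) = 19/7 + Z)
b(B) = 26 (b(B) = 6 - 2*(-10) = 6 + 20 = 26)
R = -15 (R = -10 - 5 = -15)
R*b(T(-5)) = -15*26 = -390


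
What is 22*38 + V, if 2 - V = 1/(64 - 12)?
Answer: 43575/52 ≈ 837.98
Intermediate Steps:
V = 103/52 (V = 2 - 1/(64 - 12) = 2 - 1/52 = 103/52 ≈ 1.9808)
22*38 + V = 22*38 + 103/52 = 836 + 103/52 = 43575/52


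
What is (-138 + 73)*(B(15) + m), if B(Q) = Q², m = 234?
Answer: -29835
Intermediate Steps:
(-138 + 73)*(B(15) + m) = (-138 + 73)*(15² + 234) = -65*(225 + 234) = -65*459 = -29835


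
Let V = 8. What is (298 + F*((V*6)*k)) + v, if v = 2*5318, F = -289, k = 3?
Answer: -30682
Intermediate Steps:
v = 10636
(298 + F*((V*6)*k)) + v = (298 - 289*8*6*3) + 10636 = (298 - 13872*3) + 10636 = (298 - 289*144) + 10636 = (298 - 41616) + 10636 = -41318 + 10636 = -30682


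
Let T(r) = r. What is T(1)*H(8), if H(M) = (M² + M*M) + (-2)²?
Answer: 132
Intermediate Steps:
H(M) = 4 + 2*M² (H(M) = (M² + M²) + 4 = 2*M² + 4 = 4 + 2*M²)
T(1)*H(8) = 1*(4 + 2*8²) = 1*(4 + 2*64) = 1*(4 + 128) = 1*132 = 132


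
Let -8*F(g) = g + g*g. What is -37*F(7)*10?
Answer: 2590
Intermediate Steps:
F(g) = -g/8 - g²/8 (F(g) = -(g + g*g)/8 = -(g + g²)/8 = -g/8 - g²/8)
-37*F(7)*10 = -(-37)*7*(1 + 7)/8*10 = -(-37)*7*8/8*10 = -37*(-7)*10 = 259*10 = 2590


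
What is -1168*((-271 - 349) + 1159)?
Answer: -629552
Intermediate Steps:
-1168*((-271 - 349) + 1159) = -1168*(-620 + 1159) = -1168*539 = -629552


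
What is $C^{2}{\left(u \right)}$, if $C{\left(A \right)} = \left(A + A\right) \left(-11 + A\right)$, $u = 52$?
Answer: $18181696$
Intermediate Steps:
$C{\left(A \right)} = 2 A \left(-11 + A\right)$
$C^{2}{\left(u \right)} = \left(2 \cdot 52 \left(-11 + 52\right)\right)^{2} = \left(2 \cdot 52 \cdot 41\right)^{2} = 4264^{2} = 18181696$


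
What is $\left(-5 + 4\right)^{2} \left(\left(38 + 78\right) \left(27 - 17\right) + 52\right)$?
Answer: $1212$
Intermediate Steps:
$\left(-5 + 4\right)^{2} \left(\left(38 + 78\right) \left(27 - 17\right) + 52\right) = \left(-1\right)^{2} \left(116 \cdot 10 + 52\right) = 1 \left(1160 + 52\right) = 1 \cdot 1212 = 1212$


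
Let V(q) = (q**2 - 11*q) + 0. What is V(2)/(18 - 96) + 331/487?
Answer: 5764/6331 ≈ 0.91044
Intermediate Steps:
V(q) = q**2 - 11*q
V(2)/(18 - 96) + 331/487 = (2*(-11 + 2))/(18 - 96) + 331/487 = (2*(-9))/(-78) + 331*(1/487) = -18*(-1/78) + 331/487 = 3/13 + 331/487 = 5764/6331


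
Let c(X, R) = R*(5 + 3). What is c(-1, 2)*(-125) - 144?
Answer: -2144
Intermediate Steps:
c(X, R) = 8*R (c(X, R) = R*8 = 8*R)
c(-1, 2)*(-125) - 144 = (8*2)*(-125) - 144 = 16*(-125) - 144 = -2000 - 144 = -2144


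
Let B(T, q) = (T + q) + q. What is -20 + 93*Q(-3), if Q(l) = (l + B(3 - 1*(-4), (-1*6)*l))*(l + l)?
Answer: -22340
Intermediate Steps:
B(T, q) = T + 2*q
Q(l) = 2*l*(7 - 11*l) (Q(l) = (l + ((3 - 1*(-4)) + 2*((-1*6)*l)))*(l + l) = (l + ((3 + 4) + 2*(-6*l)))*(2*l) = (l + (7 - 12*l))*(2*l) = (7 - 11*l)*(2*l) = 2*l*(7 - 11*l))
-20 + 93*Q(-3) = -20 + 93*(2*(-3)*(7 - 11*(-3))) = -20 + 93*(2*(-3)*(7 + 33)) = -20 + 93*(2*(-3)*40) = -20 + 93*(-240) = -20 - 22320 = -22340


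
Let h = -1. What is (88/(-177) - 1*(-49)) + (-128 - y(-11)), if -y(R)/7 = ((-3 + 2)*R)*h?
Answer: -27700/177 ≈ -156.50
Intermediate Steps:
y(R) = -7*R (y(R) = -7*(-3 + 2)*R*(-1) = -7*(-R)*(-1) = -7*R)
(88/(-177) - 1*(-49)) + (-128 - y(-11)) = (88/(-177) - 1*(-49)) + (-128 - (-7)*(-11)) = (88*(-1/177) + 49) + (-128 - 1*77) = (-88/177 + 49) + (-128 - 77) = 8585/177 - 205 = -27700/177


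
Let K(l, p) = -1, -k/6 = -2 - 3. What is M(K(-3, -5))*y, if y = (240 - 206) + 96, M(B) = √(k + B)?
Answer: 130*√29 ≈ 700.07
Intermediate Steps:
k = 30 (k = -6*(-2 - 3) = -6*(-5) = 30)
M(B) = √(30 + B)
y = 130 (y = 34 + 96 = 130)
M(K(-3, -5))*y = √(30 - 1)*130 = √29*130 = 130*√29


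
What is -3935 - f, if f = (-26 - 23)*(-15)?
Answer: -4670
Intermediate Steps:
f = 735 (f = -49*(-15) = 735)
-3935 - f = -3935 - 1*735 = -3935 - 735 = -4670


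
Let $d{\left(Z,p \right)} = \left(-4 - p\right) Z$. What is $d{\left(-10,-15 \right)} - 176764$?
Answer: $-176874$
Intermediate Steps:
$d{\left(Z,p \right)} = Z \left(-4 - p\right)$
$d{\left(-10,-15 \right)} - 176764 = \left(-1\right) \left(-10\right) \left(4 - 15\right) - 176764 = \left(-1\right) \left(-10\right) \left(-11\right) - 176764 = -110 - 176764 = -176874$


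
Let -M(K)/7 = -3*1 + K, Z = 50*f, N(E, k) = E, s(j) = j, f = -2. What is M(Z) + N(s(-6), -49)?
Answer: 715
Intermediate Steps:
Z = -100 (Z = 50*(-2) = -100)
M(K) = 21 - 7*K (M(K) = -7*(-3*1 + K) = -7*(-3 + K) = 21 - 7*K)
M(Z) + N(s(-6), -49) = (21 - 7*(-100)) - 6 = (21 + 700) - 6 = 721 - 6 = 715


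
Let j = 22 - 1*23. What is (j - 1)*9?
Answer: -18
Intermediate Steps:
j = -1 (j = 22 - 23 = -1)
(j - 1)*9 = (-1 - 1)*9 = -2*9 = -18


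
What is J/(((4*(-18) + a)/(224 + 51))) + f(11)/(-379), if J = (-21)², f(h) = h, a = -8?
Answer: -9192821/6064 ≈ -1516.0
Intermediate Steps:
J = 441
J/(((4*(-18) + a)/(224 + 51))) + f(11)/(-379) = 441/(((4*(-18) - 8)/(224 + 51))) + 11/(-379) = 441/(((-72 - 8)/275)) + 11*(-1/379) = 441/((-80*1/275)) - 11/379 = 441/(-16/55) - 11/379 = 441*(-55/16) - 11/379 = -24255/16 - 11/379 = -9192821/6064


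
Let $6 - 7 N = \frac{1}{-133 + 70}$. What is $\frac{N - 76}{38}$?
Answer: $- \frac{33137}{16758} \approx -1.9774$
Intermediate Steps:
$N = \frac{379}{441}$ ($N = \frac{6}{7} - \frac{1}{7 \left(-133 + 70\right)} = \frac{6}{7} - \frac{1}{7 \left(-63\right)} = \frac{6}{7} - - \frac{1}{441} = \frac{6}{7} + \frac{1}{441} = \frac{379}{441} \approx 0.85941$)
$\frac{N - 76}{38} = \frac{\frac{379}{441} - 76}{38} = \left(- \frac{33137}{441}\right) \frac{1}{38} = - \frac{33137}{16758}$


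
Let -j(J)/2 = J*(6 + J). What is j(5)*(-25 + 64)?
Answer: -4290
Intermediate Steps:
j(J) = -2*J*(6 + J)
j(5)*(-25 + 64) = (-2*5*(6 + 5))*(-25 + 64) = -2*5*11*39 = -110*39 = -4290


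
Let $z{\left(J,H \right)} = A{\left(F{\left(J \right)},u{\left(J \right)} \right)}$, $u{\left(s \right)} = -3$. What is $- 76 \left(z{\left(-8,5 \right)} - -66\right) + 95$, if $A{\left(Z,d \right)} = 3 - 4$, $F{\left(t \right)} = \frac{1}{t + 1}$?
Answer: $-4845$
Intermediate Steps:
$F{\left(t \right)} = \frac{1}{1 + t}$
$A{\left(Z,d \right)} = -1$ ($A{\left(Z,d \right)} = 3 - 4 = -1$)
$z{\left(J,H \right)} = -1$
$- 76 \left(z{\left(-8,5 \right)} - -66\right) + 95 = - 76 \left(-1 - -66\right) + 95 = - 76 \left(-1 + 66\right) + 95 = \left(-76\right) 65 + 95 = -4940 + 95 = -4845$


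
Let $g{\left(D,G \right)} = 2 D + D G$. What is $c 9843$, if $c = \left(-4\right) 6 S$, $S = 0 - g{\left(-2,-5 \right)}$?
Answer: $1417392$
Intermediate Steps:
$S = -6$ ($S = 0 - - 2 \left(2 - 5\right) = 0 - \left(-2\right) \left(-3\right) = 0 - 6 = -6$)
$c = 144$ ($c = \left(-4\right) 6 \left(-6\right) = \left(-24\right) \left(-6\right) = 144$)
$c 9843 = 144 \cdot 9843 = 1417392$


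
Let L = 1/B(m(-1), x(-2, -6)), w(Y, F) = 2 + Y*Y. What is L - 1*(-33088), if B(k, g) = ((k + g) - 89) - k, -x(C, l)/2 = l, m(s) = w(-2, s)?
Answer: 2547775/77 ≈ 33088.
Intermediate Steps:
w(Y, F) = 2 + Y²
m(s) = 6 (m(s) = 2 + (-2)² = 2 + 4 = 6)
x(C, l) = -2*l
B(k, g) = -89 + g (B(k, g) = ((g + k) - 89) - k = (-89 + g + k) - k = -89 + g)
L = -1/77 (L = 1/(-89 - 2*(-6)) = 1/(-89 + 12) = 1/(-77) = -1/77 ≈ -0.012987)
L - 1*(-33088) = -1/77 - 1*(-33088) = -1/77 + 33088 = 2547775/77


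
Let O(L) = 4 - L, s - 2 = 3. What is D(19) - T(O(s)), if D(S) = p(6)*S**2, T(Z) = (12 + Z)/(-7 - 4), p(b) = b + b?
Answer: 4333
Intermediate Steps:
s = 5 (s = 2 + 3 = 5)
p(b) = 2*b
T(Z) = -12/11 - Z/11 (T(Z) = (12 + Z)/(-11) = (12 + Z)*(-1/11) = -12/11 - Z/11)
D(S) = 12*S**2 (D(S) = (2*6)*S**2 = 12*S**2)
D(19) - T(O(s)) = 12*19**2 - (-12/11 - (4 - 1*5)/11) = 12*361 - (-12/11 - (4 - 5)/11) = 4332 - (-12/11 - 1/11*(-1)) = 4332 - (-12/11 + 1/11) = 4332 - 1*(-1) = 4332 + 1 = 4333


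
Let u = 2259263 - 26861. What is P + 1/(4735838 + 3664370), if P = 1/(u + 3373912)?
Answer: 7003261/23547101856656 ≈ 2.9741e-7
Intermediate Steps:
u = 2232402
P = 1/5606314 (P = 1/(2232402 + 3373912) = 1/5606314 ≈ 1.7837e-7)
P + 1/(4735838 + 3664370) = 1/5606314 + 1/(4735838 + 3664370) = 1/5606314 + 1/8400208 = 7003261/23547101856656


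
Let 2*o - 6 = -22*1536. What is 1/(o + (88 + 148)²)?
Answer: 1/38803 ≈ 2.5771e-5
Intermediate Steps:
o = -16893 (o = 3 + (-22*1536)/2 = 3 + (½)*(-33792) = 3 - 16896 = -16893)
1/(o + (88 + 148)²) = 1/(-16893 + (88 + 148)²) = 1/(-16893 + 236²) = 1/(-16893 + 55696) = 1/38803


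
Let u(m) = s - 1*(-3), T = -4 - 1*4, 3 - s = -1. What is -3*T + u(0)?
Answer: 31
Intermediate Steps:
s = 4 (s = 3 - 1*(-1) = 3 + 1 = 4)
T = -8 (T = -4 - 4 = -8)
u(m) = 7 (u(m) = 4 - 1*(-3) = 4 + 3 = 7)
-3*T + u(0) = -3*(-8) + 7 = 24 + 7 = 31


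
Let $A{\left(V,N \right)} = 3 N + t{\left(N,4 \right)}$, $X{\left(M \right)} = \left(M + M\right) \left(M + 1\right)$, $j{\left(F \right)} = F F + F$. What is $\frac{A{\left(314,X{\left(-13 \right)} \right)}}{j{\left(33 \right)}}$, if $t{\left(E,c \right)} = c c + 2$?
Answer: $\frac{159}{187} \approx 0.85027$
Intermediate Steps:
$j{\left(F \right)} = F + F^{2}$ ($j{\left(F \right)} = F^{2} + F = F + F^{2}$)
$t{\left(E,c \right)} = 2 + c^{2}$ ($t{\left(E,c \right)} = c^{2} + 2 = 2 + c^{2}$)
$X{\left(M \right)} = 2 M \left(1 + M\right)$
$A{\left(V,N \right)} = 18 + 3 N$ ($A{\left(V,N \right)} = 3 N + \left(2 + 4^{2}\right) = 3 N + \left(2 + 16\right) = 3 N + 18 = 18 + 3 N$)
$\frac{A{\left(314,X{\left(-13 \right)} \right)}}{j{\left(33 \right)}} = \frac{18 + 3 \cdot 2 \left(-13\right) \left(1 - 13\right)}{33 \left(1 + 33\right)} = \frac{18 + 3 \cdot 2 \left(-13\right) \left(-12\right)}{33 \cdot 34} = \frac{18 + 3 \cdot 312}{1122} = \left(18 + 936\right) \frac{1}{1122} = 954 \cdot \frac{1}{1122} = \frac{159}{187}$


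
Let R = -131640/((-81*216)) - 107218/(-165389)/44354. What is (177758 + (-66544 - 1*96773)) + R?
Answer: 38633177583101783/2673849420837 ≈ 14449.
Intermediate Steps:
R = 20118096794666/2673849420837 (R = -131640/(-17496) - 107218*(-1/165389)*(1/44354) = -131640*(-1/17496) + (107218/165389)*(1/44354) = 5485/729 + 53609/3667831853 = 20118096794666/2673849420837 ≈ 7.5240)
(177758 + (-66544 - 1*96773)) + R = (177758 + (-66544 - 1*96773)) + 20118096794666/2673849420837 = (177758 + (-66544 - 96773)) + 20118096794666/2673849420837 = (177758 - 163317) + 20118096794666/2673849420837 = 14441 + 20118096794666/2673849420837 = 38633177583101783/2673849420837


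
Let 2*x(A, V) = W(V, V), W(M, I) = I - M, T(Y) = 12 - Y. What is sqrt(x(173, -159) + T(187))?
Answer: 5*I*sqrt(7) ≈ 13.229*I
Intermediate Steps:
x(A, V) = 0 (x(A, V) = (V - V)/2 = (1/2)*0 = 0)
sqrt(x(173, -159) + T(187)) = sqrt(0 + (12 - 1*187)) = sqrt(0 + (12 - 187)) = sqrt(0 - 175) = sqrt(-175) = 5*I*sqrt(7)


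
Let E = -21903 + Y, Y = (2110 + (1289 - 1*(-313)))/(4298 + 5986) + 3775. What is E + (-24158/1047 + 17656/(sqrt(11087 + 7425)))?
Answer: -5428751082/299093 + 4414*sqrt(1157)/1157 ≈ -18021.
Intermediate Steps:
Y = 9706453/2571 (Y = (2110 + (1289 + 313))/10284 + 3775 = (2110 + 1602)*(1/10284) + 3775 = 3712*(1/10284) + 3775 = 928/2571 + 3775 = 9706453/2571 ≈ 3775.4)
E = -46606160/2571 (E = -21903 + 9706453/2571 = -46606160/2571 ≈ -18128.)
E + (-24158/1047 + 17656/(sqrt(11087 + 7425))) = -46606160/2571 + (-24158/1047 + 17656/(sqrt(11087 + 7425))) = -46606160/2571 + (-24158*1/1047 + 17656/(sqrt(18512))) = -46606160/2571 + (-24158/1047 + 17656/((4*sqrt(1157)))) = -46606160/2571 + (-24158/1047 + 17656*(sqrt(1157)/4628)) = -46606160/2571 + (-24158/1047 + 4414*sqrt(1157)/1157) = -5428751082/299093 + 4414*sqrt(1157)/1157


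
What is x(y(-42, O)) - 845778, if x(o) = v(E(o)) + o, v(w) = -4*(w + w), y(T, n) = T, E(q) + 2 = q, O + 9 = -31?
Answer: -845468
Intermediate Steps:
O = -40 (O = -9 - 31 = -40)
E(q) = -2 + q
v(w) = -8*w
x(o) = 16 - 7*o (x(o) = -8*(-2 + o) + o = (16 - 8*o) + o = 16 - 7*o)
x(y(-42, O)) - 845778 = (16 - 7*(-42)) - 845778 = (16 + 294) - 845778 = 310 - 845778 = -845468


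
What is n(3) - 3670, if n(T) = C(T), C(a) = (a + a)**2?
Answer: -3634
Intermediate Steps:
C(a) = 4*a**2 (C(a) = (2*a)**2 = 4*a**2)
n(T) = 4*T**2
n(3) - 3670 = 4*3**2 - 3670 = 4*9 - 3670 = 36 - 3670 = -3634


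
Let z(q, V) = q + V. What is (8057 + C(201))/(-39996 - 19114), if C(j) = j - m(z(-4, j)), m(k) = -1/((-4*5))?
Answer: -165159/1182200 ≈ -0.13970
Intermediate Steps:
z(q, V) = V + q
m(k) = 1/20 (m(k) = -1/(-20) = -1*(-1/20) = 1/20)
C(j) = -1/20 + j (C(j) = j - 1*1/20 = j - 1/20 = -1/20 + j)
(8057 + C(201))/(-39996 - 19114) = (8057 + (-1/20 + 201))/(-39996 - 19114) = (8057 + 4019/20)/(-59110) = (165159/20)*(-1/59110) = -165159/1182200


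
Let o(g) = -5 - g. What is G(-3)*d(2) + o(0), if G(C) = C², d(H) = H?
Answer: 13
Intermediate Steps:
G(-3)*d(2) + o(0) = (-3)²*2 + (-5 - 1*0) = 9*2 + (-5 + 0) = 18 - 5 = 13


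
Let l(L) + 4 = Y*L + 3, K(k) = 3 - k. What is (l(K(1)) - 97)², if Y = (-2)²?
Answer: 8100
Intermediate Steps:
Y = 4
l(L) = -1 + 4*L (l(L) = -4 + (4*L + 3) = -4 + (3 + 4*L) = -1 + 4*L)
(l(K(1)) - 97)² = ((-1 + 4*(3 - 1*1)) - 97)² = ((-1 + 4*(3 - 1)) - 97)² = ((-1 + 4*2) - 97)² = ((-1 + 8) - 97)² = (7 - 97)² = (-90)² = 8100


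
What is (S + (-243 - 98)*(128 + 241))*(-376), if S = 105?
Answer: 47272224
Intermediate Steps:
(S + (-243 - 98)*(128 + 241))*(-376) = (105 + (-243 - 98)*(128 + 241))*(-376) = (105 - 341*369)*(-376) = (105 - 125829)*(-376) = -125724*(-376) = 47272224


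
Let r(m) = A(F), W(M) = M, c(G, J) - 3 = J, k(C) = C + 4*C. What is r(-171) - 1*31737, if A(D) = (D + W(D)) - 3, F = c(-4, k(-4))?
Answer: -31774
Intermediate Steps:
k(C) = 5*C
c(G, J) = 3 + J
F = -17 (F = 3 + 5*(-4) = 3 - 20 = -17)
A(D) = -3 + 2*D (A(D) = (D + D) - 3 = 2*D - 3 = -3 + 2*D)
r(m) = -37 (r(m) = -3 + 2*(-17) = -3 - 34 = -37)
r(-171) - 1*31737 = -37 - 1*31737 = -37 - 31737 = -31774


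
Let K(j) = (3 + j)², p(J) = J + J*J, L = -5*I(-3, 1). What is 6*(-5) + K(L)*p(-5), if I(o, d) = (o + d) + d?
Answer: 1250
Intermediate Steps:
I(o, d) = o + 2*d (I(o, d) = (d + o) + d = o + 2*d)
L = 5 (L = -5*(-3 + 2*1) = -5*(-3 + 2) = -5*(-1) = 5)
p(J) = J + J²
6*(-5) + K(L)*p(-5) = 6*(-5) + (3 + 5)²*(-5*(1 - 5)) = -30 + 8²*(-5*(-4)) = -30 + 64*20 = -30 + 1280 = 1250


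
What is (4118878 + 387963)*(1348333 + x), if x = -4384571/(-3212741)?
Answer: 19522955108619111484/3212741 ≈ 6.0767e+12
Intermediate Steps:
x = 4384571/3212741 (x = -4384571*(-1/3212741) = 4384571/3212741 ≈ 1.3647)
(4118878 + 387963)*(1348333 + x) = (4118878 + 387963)*(1348333 + 4384571/3212741) = 4506841*(4331849095324/3212741) = 19522955108619111484/3212741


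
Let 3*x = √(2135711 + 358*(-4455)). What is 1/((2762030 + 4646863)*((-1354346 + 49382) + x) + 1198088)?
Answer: -9668337446764/93476745685989950963403515 - 2469631*√540821/93476745685989950963403515 ≈ -1.0345e-13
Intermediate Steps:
x = √540821/3 (x = √(2135711 + 358*(-4455))/3 = √(2135711 - 1594890)/3 = √540821/3 ≈ 245.14)
1/((2762030 + 4646863)*((-1354346 + 49382) + x) + 1198088) = 1/((2762030 + 4646863)*((-1354346 + 49382) + √540821/3) + 1198088) = 1/(7408893*(-1304964 + √540821/3) + 1198088) = 1/((-9668338644852 + 2469631*√540821) + 1198088) = 1/(-9668337446764 + 2469631*√540821)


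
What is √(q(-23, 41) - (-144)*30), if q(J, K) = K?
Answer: 7*√89 ≈ 66.038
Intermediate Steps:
√(q(-23, 41) - (-144)*30) = √(41 - (-144)*30) = √(41 - 144*(-30)) = √(41 + 4320) = √4361 = 7*√89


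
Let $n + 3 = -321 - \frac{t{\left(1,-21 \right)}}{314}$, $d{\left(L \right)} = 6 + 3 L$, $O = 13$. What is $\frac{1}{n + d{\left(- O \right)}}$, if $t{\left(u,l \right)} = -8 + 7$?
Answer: $- \frac{314}{112097} \approx -0.0028011$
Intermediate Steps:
$t{\left(u,l \right)} = -1$
$n = - \frac{101735}{314}$ ($n = -3 - \left(321 - \frac{1}{314}\right) = -3 - \frac{100793}{314} = - \frac{101735}{314} \approx -324.0$)
$\frac{1}{n + d{\left(- O \right)}} = \frac{1}{- \frac{101735}{314} + \left(6 + 3 \left(\left(-1\right) 13\right)\right)} = \frac{1}{- \frac{101735}{314} + \left(6 + 3 \left(-13\right)\right)} = \frac{1}{- \frac{101735}{314} + \left(6 - 39\right)} = \frac{1}{- \frac{101735}{314} - 33} = \frac{1}{- \frac{112097}{314}} = - \frac{314}{112097}$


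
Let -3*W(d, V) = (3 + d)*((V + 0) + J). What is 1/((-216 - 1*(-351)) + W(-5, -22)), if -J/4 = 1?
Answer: 3/353 ≈ 0.0084986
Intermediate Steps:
J = -4 (J = -4*1 = -4)
W(d, V) = -(-4 + V)*(3 + d)/3 (W(d, V) = -(3 + d)*((V + 0) - 4)/3 = -(3 + d)*(V - 4)/3 = -(3 + d)*(-4 + V)/3 = -(-4 + V)*(3 + d)/3)
1/((-216 - 1*(-351)) + W(-5, -22)) = 1/((-216 - 1*(-351)) + (4 - 1*(-22) + (4/3)*(-5) - 1/3*(-22)*(-5))) = 1/((-216 + 351) + (4 + 22 - 20/3 - 110/3)) = 1/(135 - 52/3) = 1/(353/3) = 3/353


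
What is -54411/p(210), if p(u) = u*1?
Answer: -2591/10 ≈ -259.10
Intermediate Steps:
p(u) = u
-54411/p(210) = -54411/210 = -54411*1/210 = -2591/10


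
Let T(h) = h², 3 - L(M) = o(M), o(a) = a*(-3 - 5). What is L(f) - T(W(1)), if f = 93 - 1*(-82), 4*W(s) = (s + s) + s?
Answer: 22439/16 ≈ 1402.4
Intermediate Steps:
W(s) = 3*s/4 (W(s) = ((s + s) + s)/4 = (2*s + s)/4 = (3*s)/4 = 3*s/4)
o(a) = -8*a (o(a) = a*(-8) = -8*a)
f = 175 (f = 93 + 82 = 175)
L(M) = 3 + 8*M (L(M) = 3 - (-8)*M = 3 + 8*M)
L(f) - T(W(1)) = (3 + 8*175) - ((¾)*1)² = (3 + 1400) - (¾)² = 1403 - 1*9/16 = 1403 - 9/16 = 22439/16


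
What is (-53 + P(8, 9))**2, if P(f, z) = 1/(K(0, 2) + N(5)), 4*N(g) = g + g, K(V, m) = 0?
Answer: 69169/25 ≈ 2766.8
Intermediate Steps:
N(g) = g/2 (N(g) = (g + g)/4 = (2*g)/4 = g/2)
P(f, z) = 2/5 (P(f, z) = 1/(0 + (1/2)*5) = 1/(0 + 5/2) = 1/(5/2) = 2/5)
(-53 + P(8, 9))**2 = (-53 + 2/5)**2 = (-263/5)**2 = 69169/25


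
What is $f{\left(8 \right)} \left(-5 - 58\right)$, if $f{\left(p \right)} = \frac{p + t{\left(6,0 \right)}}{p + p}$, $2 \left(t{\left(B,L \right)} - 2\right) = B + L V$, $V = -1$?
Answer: $- \frac{819}{16} \approx -51.188$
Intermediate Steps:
$t{\left(B,L \right)} = 2 + \frac{B}{2} - \frac{L}{2}$ ($t{\left(B,L \right)} = 2 + \frac{B + L \left(-1\right)}{2} = 2 + \frac{B - L}{2} = 2 + \left(\frac{B}{2} - \frac{L}{2}\right) = 2 + \frac{B}{2} - \frac{L}{2}$)
$f{\left(p \right)} = \frac{5 + p}{2 p}$ ($f{\left(p \right)} = \frac{p + \left(2 + \frac{1}{2} \cdot 6 - 0\right)}{p + p} = \frac{p + \left(2 + 3 + 0\right)}{2 p} = \left(p + 5\right) \frac{1}{2 p} = \left(5 + p\right) \frac{1}{2 p} = \frac{5 + p}{2 p}$)
$f{\left(8 \right)} \left(-5 - 58\right) = \frac{5 + 8}{2 \cdot 8} \left(-5 - 58\right) = \frac{1}{2} \cdot \frac{1}{8} \cdot 13 \left(-63\right) = \frac{13}{16} \left(-63\right) = - \frac{819}{16}$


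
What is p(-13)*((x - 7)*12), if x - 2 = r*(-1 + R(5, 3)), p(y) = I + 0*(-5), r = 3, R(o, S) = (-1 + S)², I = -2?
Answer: -96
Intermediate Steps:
p(y) = -2 (p(y) = -2 + 0*(-5) = -2 + 0 = -2)
x = 11 (x = 2 + 3*(-1 + (-1 + 3)²) = 2 + 3*(-1 + 2²) = 2 + 3*(-1 + 4) = 2 + 3*3 = 2 + 9 = 11)
p(-13)*((x - 7)*12) = -2*(11 - 7)*12 = -8*12 = -2*48 = -96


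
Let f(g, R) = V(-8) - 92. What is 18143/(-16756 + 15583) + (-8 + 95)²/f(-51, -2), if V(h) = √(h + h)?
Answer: -242667211/2486760 - 7569*I/2120 ≈ -97.584 - 3.5703*I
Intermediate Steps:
V(h) = √2*√h (V(h) = √(2*h) = √2*√h)
f(g, R) = -92 + 4*I (f(g, R) = √2*√(-8) - 92 = √2*(2*I*√2) - 92 = 4*I - 92 = -92 + 4*I)
18143/(-16756 + 15583) + (-8 + 95)²/f(-51, -2) = 18143/(-16756 + 15583) + (-8 + 95)²/(-92 + 4*I) = 18143/(-1173) + 87²*((-92 - 4*I)/8480) = 18143*(-1/1173) + 7569*((-92 - 4*I)/8480) = -18143/1173 + 7569*(-92 - 4*I)/8480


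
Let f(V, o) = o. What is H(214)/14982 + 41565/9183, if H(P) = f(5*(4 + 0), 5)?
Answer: 207590915/45859902 ≈ 4.5266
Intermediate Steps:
H(P) = 5
H(214)/14982 + 41565/9183 = 5/14982 + 41565/9183 = 5*(1/14982) + 41565*(1/9183) = 5/14982 + 13855/3061 = 207590915/45859902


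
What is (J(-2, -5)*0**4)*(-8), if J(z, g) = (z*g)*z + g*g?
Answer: 0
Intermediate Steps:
J(z, g) = g**2 + g*z**2 (J(z, g) = (g*z)*z + g**2 = g*z**2 + g**2 = g**2 + g*z**2)
(J(-2, -5)*0**4)*(-8) = (-5*(-5 + (-2)**2)*0**4)*(-8) = (-5*(-5 + 4)*0)*(-8) = (-5*(-1)*0)*(-8) = (5*0)*(-8) = 0*(-8) = 0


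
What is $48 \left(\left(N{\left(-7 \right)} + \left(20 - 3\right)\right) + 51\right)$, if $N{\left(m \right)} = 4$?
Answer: $3456$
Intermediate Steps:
$48 \left(\left(N{\left(-7 \right)} + \left(20 - 3\right)\right) + 51\right) = 48 \left(\left(4 + \left(20 - 3\right)\right) + 51\right) = 48 \left(\left(4 + 17\right) + 51\right) = 48 \left(21 + 51\right) = 48 \cdot 72 = 3456$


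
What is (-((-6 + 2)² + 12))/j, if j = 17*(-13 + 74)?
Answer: -28/1037 ≈ -0.027001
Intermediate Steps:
j = 1037 (j = 17*61 = 1037)
(-((-6 + 2)² + 12))/j = -((-6 + 2)² + 12)/1037 = -((-4)² + 12)*(1/1037) = -(16 + 12)*(1/1037) = -1*28*(1/1037) = -28*1/1037 = -28/1037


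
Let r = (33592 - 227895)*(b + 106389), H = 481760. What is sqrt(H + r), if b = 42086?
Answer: 7*I*sqrt(588748085) ≈ 1.6985e+5*I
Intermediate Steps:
r = -28849137925 (r = (33592 - 227895)*(42086 + 106389) = -194303*148475 = -28849137925)
sqrt(H + r) = sqrt(481760 - 28849137925) = sqrt(-28848656165) = 7*I*sqrt(588748085)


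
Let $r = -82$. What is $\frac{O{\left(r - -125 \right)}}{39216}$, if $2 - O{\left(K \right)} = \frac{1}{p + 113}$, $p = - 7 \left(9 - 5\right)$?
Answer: $\frac{169}{3333360} \approx 5.07 \cdot 10^{-5}$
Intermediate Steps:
$p = -28$ ($p = \left(-7\right) 4 = -28$)
$O{\left(K \right)} = \frac{169}{85}$ ($O{\left(K \right)} = 2 - \frac{1}{-28 + 113} = 2 - \frac{1}{85} = \frac{169}{85}$)
$\frac{O{\left(r - -125 \right)}}{39216} = \frac{169}{85 \cdot 39216} = \frac{169}{85} \cdot \frac{1}{39216} = \frac{169}{3333360}$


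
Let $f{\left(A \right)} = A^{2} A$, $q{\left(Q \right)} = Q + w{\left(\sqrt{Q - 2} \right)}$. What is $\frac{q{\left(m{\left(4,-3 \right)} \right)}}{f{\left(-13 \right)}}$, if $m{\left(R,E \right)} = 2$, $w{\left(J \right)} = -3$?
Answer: $\frac{1}{2197} \approx 0.00045517$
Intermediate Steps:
$q{\left(Q \right)} = -3 + Q$ ($q{\left(Q \right)} = Q - 3 = -3 + Q$)
$f{\left(A \right)} = A^{3}$
$\frac{q{\left(m{\left(4,-3 \right)} \right)}}{f{\left(-13 \right)}} = \frac{-3 + 2}{\left(-13\right)^{3}} = - \frac{1}{-2197} = \left(-1\right) \left(- \frac{1}{2197}\right) = \frac{1}{2197}$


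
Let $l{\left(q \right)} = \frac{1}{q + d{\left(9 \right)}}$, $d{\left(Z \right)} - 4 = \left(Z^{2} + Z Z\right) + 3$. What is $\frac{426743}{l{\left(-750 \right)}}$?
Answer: $-247937683$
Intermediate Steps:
$d{\left(Z \right)} = 7 + 2 Z^{2}$ ($d{\left(Z \right)} = 4 + \left(\left(Z^{2} + Z Z\right) + 3\right) = 4 + \left(\left(Z^{2} + Z^{2}\right) + 3\right) = 4 + \left(2 Z^{2} + 3\right) = 4 + \left(3 + 2 Z^{2}\right) = 7 + 2 Z^{2}$)
$l{\left(q \right)} = \frac{1}{169 + q}$ ($l{\left(q \right)} = \frac{1}{q + \left(7 + 2 \cdot 9^{2}\right)} = \frac{1}{q + \left(7 + 2 \cdot 81\right)} = \frac{1}{q + \left(7 + 162\right)} = \frac{1}{q + 169} = \frac{1}{169 + q}$)
$\frac{426743}{l{\left(-750 \right)}} = \frac{426743}{\frac{1}{169 - 750}} = \frac{426743}{\frac{1}{-581}} = \frac{426743}{- \frac{1}{581}} = 426743 \left(-581\right) = -247937683$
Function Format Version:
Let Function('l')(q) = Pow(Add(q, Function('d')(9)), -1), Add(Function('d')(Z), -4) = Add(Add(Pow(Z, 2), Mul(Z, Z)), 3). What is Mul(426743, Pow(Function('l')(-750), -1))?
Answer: -247937683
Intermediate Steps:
Function('d')(Z) = Add(7, Mul(2, Pow(Z, 2))) (Function('d')(Z) = Add(4, Add(Add(Pow(Z, 2), Mul(Z, Z)), 3)) = Add(4, Add(Add(Pow(Z, 2), Pow(Z, 2)), 3)) = Add(4, Add(Mul(2, Pow(Z, 2)), 3)) = Add(4, Add(3, Mul(2, Pow(Z, 2)))) = Add(7, Mul(2, Pow(Z, 2))))
Function('l')(q) = Pow(Add(169, q), -1) (Function('l')(q) = Pow(Add(q, Add(7, Mul(2, Pow(9, 2)))), -1) = Pow(Add(q, Add(7, Mul(2, 81))), -1) = Pow(Add(q, Add(7, 162)), -1) = Pow(Add(q, 169), -1) = Pow(Add(169, q), -1))
Mul(426743, Pow(Function('l')(-750), -1)) = Mul(426743, Pow(Pow(Add(169, -750), -1), -1)) = Mul(426743, Pow(Pow(-581, -1), -1)) = Mul(426743, Pow(Rational(-1, 581), -1)) = Mul(426743, -581) = -247937683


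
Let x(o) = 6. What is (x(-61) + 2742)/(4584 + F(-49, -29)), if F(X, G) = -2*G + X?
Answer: 916/1531 ≈ 0.59830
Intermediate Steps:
F(X, G) = X - 2*G
(x(-61) + 2742)/(4584 + F(-49, -29)) = (6 + 2742)/(4584 + (-49 - 2*(-29))) = 2748/(4584 + (-49 + 58)) = 2748/(4584 + 9) = 2748/4593 = 2748*(1/4593) = 916/1531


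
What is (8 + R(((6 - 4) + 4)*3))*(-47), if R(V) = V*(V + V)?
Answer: -30832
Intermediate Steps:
R(V) = 2*V² (R(V) = V*(2*V) = 2*V²)
(8 + R(((6 - 4) + 4)*3))*(-47) = (8 + 2*(((6 - 4) + 4)*3)²)*(-47) = (8 + 2*((2 + 4)*3)²)*(-47) = (8 + 2*(6*3)²)*(-47) = (8 + 2*18²)*(-47) = (8 + 2*324)*(-47) = (8 + 648)*(-47) = 656*(-47) = -30832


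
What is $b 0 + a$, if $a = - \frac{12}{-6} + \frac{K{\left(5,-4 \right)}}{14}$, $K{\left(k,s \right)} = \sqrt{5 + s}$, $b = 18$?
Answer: $\frac{29}{14} \approx 2.0714$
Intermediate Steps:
$a = \frac{29}{14}$ ($a = - \frac{12}{-6} + \frac{\sqrt{5 - 4}}{14} = \left(-12\right) \left(- \frac{1}{6}\right) + \sqrt{1} \cdot \frac{1}{14} = 2 + 1 \cdot \frac{1}{14} = 2 + \frac{1}{14} = \frac{29}{14} \approx 2.0714$)
$b 0 + a = 18 \cdot 0 + \frac{29}{14} = 0 + \frac{29}{14} = \frac{29}{14}$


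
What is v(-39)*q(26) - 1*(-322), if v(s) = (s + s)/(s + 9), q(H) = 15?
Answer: 361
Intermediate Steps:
v(s) = 2*s/(9 + s) (v(s) = (2*s)/(9 + s) = 2*s/(9 + s))
v(-39)*q(26) - 1*(-322) = (2*(-39)/(9 - 39))*15 - 1*(-322) = (2*(-39)/(-30))*15 + 322 = (2*(-39)*(-1/30))*15 + 322 = (13/5)*15 + 322 = 39 + 322 = 361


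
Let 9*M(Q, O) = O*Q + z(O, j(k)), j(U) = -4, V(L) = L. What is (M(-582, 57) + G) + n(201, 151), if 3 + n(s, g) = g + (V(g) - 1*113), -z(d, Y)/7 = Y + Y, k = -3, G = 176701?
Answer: 1558865/9 ≈ 1.7321e+5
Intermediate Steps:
z(d, Y) = -14*Y (z(d, Y) = -7*(Y + Y) = -14*Y)
M(Q, O) = 56/9 + O*Q/9 (M(Q, O) = (O*Q - 14*(-4))/9 = (O*Q + 56)/9 = (56 + O*Q)/9 = 56/9 + O*Q/9)
n(s, g) = -116 + 2*g (n(s, g) = -3 + (g + (g - 1*113)) = -3 + (g + (g - 113)) = -3 + (g + (-113 + g)) = -3 + (-113 + 2*g) = -116 + 2*g)
(M(-582, 57) + G) + n(201, 151) = ((56/9 + (⅑)*57*(-582)) + 176701) + (-116 + 2*151) = ((56/9 - 3686) + 176701) + (-116 + 302) = (-33118/9 + 176701) + 186 = 1557191/9 + 186 = 1558865/9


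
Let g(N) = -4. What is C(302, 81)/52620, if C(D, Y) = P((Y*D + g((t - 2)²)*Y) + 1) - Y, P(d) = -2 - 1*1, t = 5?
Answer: -7/4385 ≈ -0.0015964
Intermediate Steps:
P(d) = -3 (P(d) = -2 - 1 = -3)
C(D, Y) = -3 - Y
C(302, 81)/52620 = (-3 - 1*81)/52620 = (-3 - 81)*(1/52620) = -84*1/52620 = -7/4385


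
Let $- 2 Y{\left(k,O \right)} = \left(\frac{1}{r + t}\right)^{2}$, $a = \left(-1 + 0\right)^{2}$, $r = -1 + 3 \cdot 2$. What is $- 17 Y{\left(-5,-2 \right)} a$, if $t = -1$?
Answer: $\frac{17}{32} \approx 0.53125$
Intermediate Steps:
$r = 5$ ($r = -1 + 6 = 5$)
$a = 1$ ($a = \left(-1\right)^{2} = 1$)
$Y{\left(k,O \right)} = - \frac{1}{32}$ ($Y{\left(k,O \right)} = - \frac{\left(\frac{1}{5 - 1}\right)^{2}}{2} = - \frac{\left(\frac{1}{4}\right)^{2}}{2} = - \frac{1}{2 \cdot 16} = \left(- \frac{1}{2}\right) \frac{1}{16} = - \frac{1}{32}$)
$- 17 Y{\left(-5,-2 \right)} a = \left(-17\right) \left(- \frac{1}{32}\right) 1 = \frac{17}{32} \cdot 1 = \frac{17}{32}$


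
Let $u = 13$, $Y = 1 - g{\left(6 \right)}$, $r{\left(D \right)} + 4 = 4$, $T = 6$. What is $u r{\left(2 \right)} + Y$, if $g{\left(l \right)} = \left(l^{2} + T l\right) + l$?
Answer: $-77$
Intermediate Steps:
$r{\left(D \right)} = 0$ ($r{\left(D \right)} = -4 + 4 = 0$)
$g{\left(l \right)} = l^{2} + 7 l$ ($g{\left(l \right)} = \left(l^{2} + 6 l\right) + l = l^{2} + 7 l$)
$Y = -77$ ($Y = 1 - 6 \left(7 + 6\right) = 1 - 6 \cdot 13 = 1 - 78 = -77$)
$u r{\left(2 \right)} + Y = 13 \cdot 0 - 77 = 0 - 77 = -77$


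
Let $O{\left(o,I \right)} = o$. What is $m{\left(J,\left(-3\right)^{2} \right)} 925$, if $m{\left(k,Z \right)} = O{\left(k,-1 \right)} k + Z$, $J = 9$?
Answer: $83250$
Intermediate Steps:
$m{\left(k,Z \right)} = Z + k^{2}$ ($m{\left(k,Z \right)} = k k + Z = k^{2} + Z = Z + k^{2}$)
$m{\left(J,\left(-3\right)^{2} \right)} 925 = \left(\left(-3\right)^{2} + 9^{2}\right) 925 = \left(9 + 81\right) 925 = 90 \cdot 925 = 83250$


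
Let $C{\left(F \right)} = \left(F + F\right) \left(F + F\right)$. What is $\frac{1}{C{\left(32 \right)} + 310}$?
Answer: $\frac{1}{4406} \approx 0.00022696$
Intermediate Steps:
$C{\left(F \right)} = 4 F^{2}$ ($C{\left(F \right)} = 2 F 2 F = 4 F^{2}$)
$\frac{1}{C{\left(32 \right)} + 310} = \frac{1}{4 \cdot 32^{2} + 310} = \frac{1}{4 \cdot 1024 + 310} = \frac{1}{4096 + 310} = \frac{1}{4406}$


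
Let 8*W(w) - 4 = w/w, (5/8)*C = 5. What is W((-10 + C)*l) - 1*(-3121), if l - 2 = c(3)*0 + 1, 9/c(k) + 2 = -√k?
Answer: 24973/8 ≈ 3121.6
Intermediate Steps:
C = 8 (C = (8/5)*5 = 8)
c(k) = 9/(-2 - √k)
l = 3 (l = 2 + (-9/(2 + √3)*0 + 1) = 2 + (0 + 1) = 2 + 1 = 3)
W(w) = 5/8 (W(w) = ½ + (w/w)/8 = ½ + (⅛)*1 = ½ + ⅛ = 5/8)
W((-10 + C)*l) - 1*(-3121) = 5/8 - 1*(-3121) = 5/8 + 3121 = 24973/8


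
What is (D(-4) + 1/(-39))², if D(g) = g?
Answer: 24649/1521 ≈ 16.206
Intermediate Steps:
(D(-4) + 1/(-39))² = (-4 + 1/(-39))² = (-4 - 1/39)² = (-157/39)² = 24649/1521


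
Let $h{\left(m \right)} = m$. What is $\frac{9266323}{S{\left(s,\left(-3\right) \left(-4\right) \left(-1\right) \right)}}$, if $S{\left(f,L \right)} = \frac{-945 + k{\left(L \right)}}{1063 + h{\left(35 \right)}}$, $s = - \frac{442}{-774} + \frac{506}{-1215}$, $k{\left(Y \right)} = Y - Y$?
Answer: $- \frac{1130491406}{105} \approx -1.0767 \cdot 10^{7}$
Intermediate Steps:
$k{\left(Y \right)} = 0$
$s = \frac{8077}{52245}$ ($s = \left(-442\right) \left(- \frac{1}{774}\right) + 506 \left(- \frac{1}{1215}\right) = \frac{221}{387} - \frac{506}{1215} = \frac{8077}{52245} \approx 0.1546$)
$S{\left(f,L \right)} = - \frac{105}{122}$ ($S{\left(f,L \right)} = \frac{-945 + 0}{1063 + 35} = - \frac{945}{1098} = \left(-945\right) \frac{1}{1098} = - \frac{105}{122}$)
$\frac{9266323}{S{\left(s,\left(-3\right) \left(-4\right) \left(-1\right) \right)}} = \frac{9266323}{- \frac{105}{122}} = 9266323 \left(- \frac{122}{105}\right) = - \frac{1130491406}{105}$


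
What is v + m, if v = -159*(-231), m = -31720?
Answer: 5009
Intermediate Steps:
v = 36729
v + m = 36729 - 31720 = 5009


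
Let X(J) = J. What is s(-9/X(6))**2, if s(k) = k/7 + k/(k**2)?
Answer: 1369/1764 ≈ 0.77608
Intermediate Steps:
s(k) = 1/k + k/7 (s(k) = k*(1/7) + k/k**2 = k/7 + 1/k = 1/k + k/7)
s(-9/X(6))**2 = (1/(-9/6) + (-9/6)/7)**2 = (1/(-9*1/6) + (-9*1/6)/7)**2 = (1/(-3/2) + (1/7)*(-3/2))**2 = (-2/3 - 3/14)**2 = (-37/42)**2 = 1369/1764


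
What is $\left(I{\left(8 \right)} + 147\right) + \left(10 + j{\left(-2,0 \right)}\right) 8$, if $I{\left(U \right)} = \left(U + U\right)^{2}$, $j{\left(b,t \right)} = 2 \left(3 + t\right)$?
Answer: $531$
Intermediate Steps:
$j{\left(b,t \right)} = 6 + 2 t$
$I{\left(U \right)} = 4 U^{2}$ ($I{\left(U \right)} = \left(2 U\right)^{2} = 4 U^{2}$)
$\left(I{\left(8 \right)} + 147\right) + \left(10 + j{\left(-2,0 \right)}\right) 8 = \left(4 \cdot 8^{2} + 147\right) + \left(10 + \left(6 + 2 \cdot 0\right)\right) 8 = \left(4 \cdot 64 + 147\right) + \left(10 + \left(6 + 0\right)\right) 8 = \left(256 + 147\right) + \left(10 + 6\right) 8 = 403 + 16 \cdot 8 = 403 + 128 = 531$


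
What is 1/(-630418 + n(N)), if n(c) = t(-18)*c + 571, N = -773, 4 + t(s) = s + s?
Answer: -1/598927 ≈ -1.6697e-6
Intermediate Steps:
t(s) = -4 + 2*s (t(s) = -4 + (s + s) = -4 + 2*s)
n(c) = 571 - 40*c (n(c) = (-4 + 2*(-18))*c + 571 = (-4 - 36)*c + 571 = -40*c + 571 = 571 - 40*c)
1/(-630418 + n(N)) = 1/(-630418 + (571 - 40*(-773))) = 1/(-630418 + (571 + 30920)) = 1/(-630418 + 31491) = 1/(-598927) = -1/598927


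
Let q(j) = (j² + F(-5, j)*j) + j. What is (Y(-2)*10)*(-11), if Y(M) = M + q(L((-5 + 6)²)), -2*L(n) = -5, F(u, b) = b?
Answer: -1430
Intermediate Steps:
L(n) = 5/2 (L(n) = -½*(-5) = 5/2)
q(j) = j + 2*j² (q(j) = (j² + j*j) + j = (j² + j²) + j = 2*j² + j = j + 2*j²)
Y(M) = 15 + M (Y(M) = M + 5*(1 + 2*(5/2))/2 = M + 5*(1 + 5)/2 = M + (5/2)*6 = M + 15 = 15 + M)
(Y(-2)*10)*(-11) = ((15 - 2)*10)*(-11) = (13*10)*(-11) = 130*(-11) = -1430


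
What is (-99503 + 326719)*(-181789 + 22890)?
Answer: -36104395184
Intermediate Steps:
(-99503 + 326719)*(-181789 + 22890) = 227216*(-158899) = -36104395184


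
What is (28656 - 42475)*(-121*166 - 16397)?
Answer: 504158577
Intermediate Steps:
(28656 - 42475)*(-121*166 - 16397) = -13819*(-20086 - 16397) = -13819*(-36483) = 504158577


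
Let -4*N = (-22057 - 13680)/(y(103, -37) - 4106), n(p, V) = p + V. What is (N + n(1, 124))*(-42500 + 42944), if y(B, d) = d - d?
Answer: 223916193/4106 ≈ 54534.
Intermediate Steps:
y(B, d) = 0
n(p, V) = V + p
N = -35737/16424 (N = -(-22057 - 13680)/(4*(0 - 4106)) = -(-35737)/(4*(-4106)) = -(-35737)*(-1)/(4*4106) = -1/4*35737/4106 = -35737/16424 ≈ -2.1759)
(N + n(1, 124))*(-42500 + 42944) = (-35737/16424 + (124 + 1))*(-42500 + 42944) = (-35737/16424 + 125)*444 = (2017263/16424)*444 = 223916193/4106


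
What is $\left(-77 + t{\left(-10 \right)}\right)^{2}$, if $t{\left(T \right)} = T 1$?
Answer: $7569$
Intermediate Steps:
$t{\left(T \right)} = T$
$\left(-77 + t{\left(-10 \right)}\right)^{2} = \left(-77 - 10\right)^{2} = \left(-87\right)^{2} = 7569$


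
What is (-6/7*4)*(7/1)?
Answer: -24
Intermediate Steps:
(-6/7*4)*(7/1) = (-6*⅐*4)*(7*1) = -6/7*4*7 = -24/7*7 = -24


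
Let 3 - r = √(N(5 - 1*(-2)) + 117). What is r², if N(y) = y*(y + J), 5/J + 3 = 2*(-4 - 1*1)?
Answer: (39 - √27599)²/169 ≈ 95.633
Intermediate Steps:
J = -5/13 (J = 5/(-3 + 2*(-4 - 1*1)) = 5/(-3 + 2*(-4 - 1)) = 5/(-3 + 2*(-5)) = 5/(-3 - 10) = 5/(-13) = 5*(-1/13) = -5/13 ≈ -0.38462)
N(y) = y*(-5/13 + y) (N(y) = y*(y - 5/13) = y*(-5/13 + y))
r = 3 - √27599/13 (r = 3 - √((5 - 1*(-2))*(-5 + 13*(5 - 1*(-2)))/13 + 117) = 3 - √((5 + 2)*(-5 + 13*(5 + 2))/13 + 117) = 3 - √((1/13)*7*(-5 + 13*7) + 117) = 3 - √((1/13)*7*(-5 + 91) + 117) = 3 - √((1/13)*7*86 + 117) = 3 - √(602/13 + 117) = 3 - √(2123/13) = 3 - √27599/13 ≈ -9.7792)
r² = (3 - √27599/13)²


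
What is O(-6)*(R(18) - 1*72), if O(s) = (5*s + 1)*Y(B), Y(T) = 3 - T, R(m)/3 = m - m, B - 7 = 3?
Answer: -14616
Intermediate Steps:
B = 10 (B = 7 + 3 = 10)
R(m) = 0 (R(m) = 3*(m - m) = 3*0 = 0)
O(s) = -7 - 35*s (O(s) = (5*s + 1)*(3 - 1*10) = (1 + 5*s)*(3 - 10) = (1 + 5*s)*(-7) = -7 - 35*s)
O(-6)*(R(18) - 1*72) = (-7 - 35*(-6))*(0 - 1*72) = (-7 + 210)*(0 - 72) = 203*(-72) = -14616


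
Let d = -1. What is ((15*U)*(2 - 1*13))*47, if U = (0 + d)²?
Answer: -7755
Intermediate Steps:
U = 1 (U = (0 - 1)² = (-1)² = 1)
((15*U)*(2 - 1*13))*47 = ((15*1)*(2 - 1*13))*47 = (15*(2 - 13))*47 = (15*(-11))*47 = -165*47 = -7755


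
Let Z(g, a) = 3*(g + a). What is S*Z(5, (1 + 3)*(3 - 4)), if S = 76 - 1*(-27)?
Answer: 309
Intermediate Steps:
Z(g, a) = 3*a + 3*g (Z(g, a) = 3*(a + g) = 3*a + 3*g)
S = 103 (S = 76 + 27 = 103)
S*Z(5, (1 + 3)*(3 - 4)) = 103*(3*((1 + 3)*(3 - 4)) + 3*5) = 103*(3*(4*(-1)) + 15) = 103*(3*(-4) + 15) = 103*(-12 + 15) = 103*3 = 309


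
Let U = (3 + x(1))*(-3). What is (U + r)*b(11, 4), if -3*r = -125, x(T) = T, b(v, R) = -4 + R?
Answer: 0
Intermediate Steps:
U = -12 (U = (3 + 1)*(-3) = 4*(-3) = -12)
r = 125/3 (r = -1/3*(-125) = 125/3 ≈ 41.667)
(U + r)*b(11, 4) = (-12 + 125/3)*(-4 + 4) = (89/3)*0 = 0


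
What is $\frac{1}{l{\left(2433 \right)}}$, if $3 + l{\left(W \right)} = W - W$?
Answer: $- \frac{1}{3} \approx -0.33333$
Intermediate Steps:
$l{\left(W \right)} = -3$ ($l{\left(W \right)} = -3 + \left(W - W\right) = -3 + 0 = -3$)
$\frac{1}{l{\left(2433 \right)}} = \frac{1}{-3} = - \frac{1}{3}$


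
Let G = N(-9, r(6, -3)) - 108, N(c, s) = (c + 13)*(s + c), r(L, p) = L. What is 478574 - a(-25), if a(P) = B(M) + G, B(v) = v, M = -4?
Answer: 478698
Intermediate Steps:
N(c, s) = (13 + c)*(c + s)
G = -120 (G = ((-9)**2 + 13*(-9) + 13*6 - 9*6) - 108 = (81 - 117 + 78 - 54) - 108 = -12 - 108 = -120)
a(P) = -124 (a(P) = -4 - 120 = -124)
478574 - a(-25) = 478574 - 1*(-124) = 478574 + 124 = 478698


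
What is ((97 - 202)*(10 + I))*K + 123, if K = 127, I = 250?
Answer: -3466977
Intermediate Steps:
((97 - 202)*(10 + I))*K + 123 = ((97 - 202)*(10 + 250))*127 + 123 = -105*260*127 + 123 = -27300*127 + 123 = -3467100 + 123 = -3466977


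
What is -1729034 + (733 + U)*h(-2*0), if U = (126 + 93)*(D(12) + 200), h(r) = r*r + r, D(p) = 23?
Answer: -1729034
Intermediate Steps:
h(r) = r + r² (h(r) = r² + r = r + r²)
U = 48837 (U = (126 + 93)*(23 + 200) = 219*223 = 48837)
-1729034 + (733 + U)*h(-2*0) = -1729034 + (733 + 48837)*((-2*0)*(1 - 2*0)) = -1729034 + 49570*(0*(1 + 0)) = -1729034 + 49570*(0*1) = -1729034 + 49570*0 = -1729034 + 0 = -1729034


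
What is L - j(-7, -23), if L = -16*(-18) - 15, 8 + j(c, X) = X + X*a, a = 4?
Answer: 396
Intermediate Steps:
j(c, X) = -8 + 5*X (j(c, X) = -8 + (X + X*4) = -8 + (X + 4*X) = -8 + 5*X)
L = 273 (L = 288 - 15 = 273)
L - j(-7, -23) = 273 - (-8 + 5*(-23)) = 273 - (-8 - 115) = 273 - 1*(-123) = 273 + 123 = 396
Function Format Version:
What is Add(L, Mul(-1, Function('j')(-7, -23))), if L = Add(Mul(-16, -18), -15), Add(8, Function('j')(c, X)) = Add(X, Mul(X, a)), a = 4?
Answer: 396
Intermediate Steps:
Function('j')(c, X) = Add(-8, Mul(5, X)) (Function('j')(c, X) = Add(-8, Add(X, Mul(X, 4))) = Add(-8, Add(X, Mul(4, X))) = Add(-8, Mul(5, X)))
L = 273 (L = Add(288, -15) = 273)
Add(L, Mul(-1, Function('j')(-7, -23))) = Add(273, Mul(-1, Add(-8, Mul(5, -23)))) = Add(273, Mul(-1, Add(-8, -115))) = Add(273, Mul(-1, -123)) = Add(273, 123) = 396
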